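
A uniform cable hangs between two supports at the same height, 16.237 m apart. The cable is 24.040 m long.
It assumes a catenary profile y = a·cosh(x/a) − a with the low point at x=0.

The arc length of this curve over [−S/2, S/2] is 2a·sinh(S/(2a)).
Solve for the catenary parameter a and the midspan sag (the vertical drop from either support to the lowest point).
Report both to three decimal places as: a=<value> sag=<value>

a=5.094 sag=7.961

seed: a₀ = √(S³/(24(L−S))) = √(16.237³/(24·7.803)) = 4.781039
iter 1: u=1.698062  f(a)=+1.205e+00  f'(a)=-4.308e+00  a ← 4.781039 − (+1.205e+00/-4.308e+00) = 5.060863
iter 2: u=1.604173  f(a)=+1.139e-01  f'(a)=-3.529e+00  a ← 5.060863 − (+1.139e-01/-3.529e+00) = 5.093149
iter 3: u=1.594004  f(a)=+1.252e-03  f'(a)=-3.451e+00  a ← 5.093149 − (+1.252e-03/-3.451e+00) = 5.093512
iter 4: u=1.593890  f(a)=+1.550e-07  f'(a)=-3.451e+00  a ← 5.093512 − (+1.550e-07/-3.451e+00) = 5.093512
iter 5: u=1.593890  f(a)=+3.553e-15  f'(a)=-3.451e+00  a ← 5.093512 − (+3.553e-15/-3.451e+00) = 5.093512
converged: |Δa| < 1e-12 after 5 iterations
sag = a·(cosh(S/(2a)) − 1) = 5.093512·(cosh(1.593890) − 1) = 7.961152
T_max/T_min = cosh(S/(2a)) = 2.562999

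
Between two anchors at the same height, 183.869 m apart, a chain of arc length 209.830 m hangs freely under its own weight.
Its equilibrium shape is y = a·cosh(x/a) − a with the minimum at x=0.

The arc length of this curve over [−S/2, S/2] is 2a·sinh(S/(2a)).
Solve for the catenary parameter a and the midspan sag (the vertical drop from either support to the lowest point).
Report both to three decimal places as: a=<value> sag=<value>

a=101.934 sag=44.345

seed: a₀ = √(S³/(24(L−S))) = √(183.869³/(24·25.961)) = 99.884119
iter 1: u=0.920412  f(a)=+1.122e+00  f'(a)=-5.652e-01  a ← 99.884119 − (+1.122e+00/-5.652e-01) = 101.869381
iter 2: u=0.902474  f(a)=+3.433e-02  f'(a)=-5.311e-01  a ← 101.869381 − (+3.433e-02/-5.311e-01) = 101.934014
iter 3: u=0.901902  f(a)=+3.437e-05  f'(a)=-5.300e-01  a ← 101.934014 − (+3.437e-05/-5.300e-01) = 101.934079
iter 4: u=0.901902  f(a)=+3.456e-11  f'(a)=-5.300e-01  a ← 101.934079 − (+3.456e-11/-5.300e-01) = 101.934079
converged: |Δa| < 1e-12 after 4 iterations
sag = a·(cosh(S/(2a)) − 1) = 101.934079·(cosh(0.901902) − 1) = 44.345495
T_max/T_min = cosh(S/(2a)) = 1.435041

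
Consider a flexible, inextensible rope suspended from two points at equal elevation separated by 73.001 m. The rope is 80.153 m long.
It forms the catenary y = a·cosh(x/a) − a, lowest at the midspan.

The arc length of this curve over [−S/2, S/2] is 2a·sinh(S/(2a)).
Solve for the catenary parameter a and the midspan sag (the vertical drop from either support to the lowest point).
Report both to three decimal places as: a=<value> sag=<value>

seed: a₀ = √(S³/(24(L−S))) = √(73.001³/(24·7.152)) = 47.607332
iter 1: u=0.766699  f(a)=+2.132e-01  f'(a)=-3.185e-01  a ← 47.607332 − (+2.132e-01/-3.185e-01) = 48.276647
iter 2: u=0.756069  f(a)=+4.579e-03  f'(a)=-3.049e-01  a ← 48.276647 − (+4.579e-03/-3.049e-01) = 48.291662
iter 3: u=0.755834  f(a)=+2.215e-06  f'(a)=-3.046e-01  a ← 48.291662 − (+2.215e-06/-3.046e-01) = 48.291670
iter 4: u=0.755834  f(a)=+5.258e-13  f'(a)=-3.046e-01  a ← 48.291670 − (+5.258e-13/-3.046e-01) = 48.291670
converged: |Δa| < 1e-12 after 4 iterations
sag = a·(cosh(S/(2a)) − 1) = 48.291670·(cosh(0.755834) − 1) = 14.463499
T_max/T_min = cosh(S/(2a)) = 1.299503

a=48.292 sag=14.463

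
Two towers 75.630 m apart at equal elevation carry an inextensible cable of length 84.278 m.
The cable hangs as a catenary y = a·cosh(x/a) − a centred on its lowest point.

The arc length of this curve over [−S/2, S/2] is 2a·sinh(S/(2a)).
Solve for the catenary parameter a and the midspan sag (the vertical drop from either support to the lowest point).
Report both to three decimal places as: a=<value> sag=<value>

seed: a₀ = √(S³/(24(L−S))) = √(75.630³/(24·8.648)) = 45.653880
iter 1: u=0.828298  f(a)=+3.016e-01  f'(a)=-4.055e-01  a ← 45.653880 − (+3.016e-01/-4.055e-01) = 46.397557
iter 2: u=0.815021  f(a)=+7.526e-03  f'(a)=-3.855e-01  a ← 46.397557 − (+7.526e-03/-3.855e-01) = 46.417082
iter 3: u=0.814679  f(a)=+4.954e-06  f'(a)=-3.850e-01  a ← 46.417082 − (+4.954e-06/-3.850e-01) = 46.417095
iter 4: u=0.814678  f(a)=+2.132e-12  f'(a)=-3.850e-01  a ← 46.417095 − (+2.132e-12/-3.850e-01) = 46.417095
converged: |Δa| < 1e-12 after 4 iterations
sag = a·(cosh(S/(2a)) − 1) = 46.417095·(cosh(0.814678) − 1) = 16.274548
T_max/T_min = cosh(S/(2a)) = 1.350615

a=46.417 sag=16.275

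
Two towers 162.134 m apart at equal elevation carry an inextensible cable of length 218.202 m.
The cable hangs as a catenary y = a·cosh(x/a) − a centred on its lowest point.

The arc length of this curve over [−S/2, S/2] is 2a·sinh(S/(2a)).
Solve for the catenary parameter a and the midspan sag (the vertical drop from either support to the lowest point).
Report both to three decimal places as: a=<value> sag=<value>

seed: a₀ = √(S³/(24(L−S))) = √(162.134³/(24·56.068)) = 56.279210
iter 1: u=1.440443  f(a)=+6.113e+00  f'(a)=-2.438e+00  a ← 56.279210 − (+6.113e+00/-2.438e+00) = 58.786644
iter 2: u=1.379004  f(a)=+4.322e-01  f'(a)=-2.104e+00  a ← 58.786644 − (+4.322e-01/-2.104e+00) = 58.992070
iter 3: u=1.374202  f(a)=+2.525e-03  f'(a)=-2.080e+00  a ← 58.992070 − (+2.525e-03/-2.080e+00) = 58.993284
iter 4: u=1.374173  f(a)=+8.728e-08  f'(a)=-2.079e+00  a ← 58.993284 − (+8.728e-08/-2.079e+00) = 58.993284
iter 5: u=1.374173  f(a)=-5.684e-14  f'(a)=-2.079e+00  a ← 58.993284 − (-5.684e-14/-2.079e+00) = 58.993284
converged: |Δa| < 1e-12 after 5 iterations
sag = a·(cosh(S/(2a)) − 1) = 58.993284·(cosh(1.374173) − 1) = 65.035889
T_max/T_min = cosh(S/(2a)) = 2.102429

a=58.993 sag=65.036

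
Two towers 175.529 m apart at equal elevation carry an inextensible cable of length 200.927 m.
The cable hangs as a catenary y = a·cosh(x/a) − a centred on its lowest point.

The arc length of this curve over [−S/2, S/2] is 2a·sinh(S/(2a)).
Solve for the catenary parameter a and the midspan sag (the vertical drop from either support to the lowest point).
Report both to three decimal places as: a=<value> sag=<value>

seed: a₀ = √(S³/(24(L−S))) = √(175.529³/(24·25.398)) = 94.192850
iter 1: u=0.931753  f(a)=+1.126e+00  f'(a)=-5.876e-01  a ← 94.192850 − (+1.126e+00/-5.876e-01) = 96.108448
iter 2: u=0.913182  f(a)=+3.525e-02  f'(a)=-5.513e-01  a ← 96.108448 − (+3.525e-02/-5.513e-01) = 96.172394
iter 3: u=0.912575  f(a)=+3.706e-05  f'(a)=-5.501e-01  a ← 96.172394 − (+3.706e-05/-5.501e-01) = 96.172461
iter 4: u=0.912574  f(a)=+4.104e-11  f'(a)=-5.501e-01  a ← 96.172461 − (+4.104e-11/-5.501e-01) = 96.172461
converged: |Δa| < 1e-12 after 4 iterations
sag = a·(cosh(S/(2a)) − 1) = 96.172461·(cosh(0.912574) − 1) = 42.903263
T_max/T_min = cosh(S/(2a)) = 1.446108

a=96.172 sag=42.903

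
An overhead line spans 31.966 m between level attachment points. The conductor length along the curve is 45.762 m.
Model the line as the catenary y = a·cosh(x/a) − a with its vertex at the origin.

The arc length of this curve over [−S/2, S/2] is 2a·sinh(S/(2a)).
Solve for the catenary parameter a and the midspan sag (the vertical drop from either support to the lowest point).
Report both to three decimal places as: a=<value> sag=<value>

a=10.521 sag=14.663

seed: a₀ = √(S³/(24(L−S))) = √(31.966³/(24·13.796)) = 9.932309
iter 1: u=1.609193  f(a)=+1.900e+00  f'(a)=-3.567e+00  a ← 9.932309 − (+1.900e+00/-3.567e+00) = 10.465061
iter 2: u=1.527273  f(a)=+1.636e-01  f'(a)=-2.977e+00  a ← 10.465061 − (+1.636e-01/-2.977e+00) = 10.520018
iter 3: u=1.519294  f(a)=+1.465e-03  f'(a)=-2.924e+00  a ← 10.520018 − (+1.465e-03/-2.924e+00) = 10.520519
iter 4: u=1.519222  f(a)=+1.198e-07  f'(a)=-2.924e+00  a ← 10.520519 − (+1.198e-07/-2.924e+00) = 10.520519
iter 5: u=1.519222  f(a)=+1.421e-14  f'(a)=-2.924e+00  a ← 10.520519 − (+1.421e-14/-2.924e+00) = 10.520519
converged: |Δa| < 1e-12 after 5 iterations
sag = a·(cosh(S/(2a)) − 1) = 10.520519·(cosh(1.519222) − 1) = 14.663235
T_max/T_min = cosh(S/(2a)) = 2.393775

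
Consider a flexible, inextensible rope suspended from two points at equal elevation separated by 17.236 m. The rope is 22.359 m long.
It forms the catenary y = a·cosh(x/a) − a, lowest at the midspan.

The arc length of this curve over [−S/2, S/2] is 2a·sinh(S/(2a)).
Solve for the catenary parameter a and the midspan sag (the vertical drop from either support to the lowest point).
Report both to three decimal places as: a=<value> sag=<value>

a=6.723 sag=6.322

seed: a₀ = √(S³/(24(L−S))) = √(17.236³/(24·5.123)) = 6.453375
iter 1: u=1.335425  f(a)=+4.767e-01  f'(a)=-1.889e+00  a ← 6.453375 − (+4.767e-01/-1.889e+00) = 6.705663
iter 2: u=1.285182  f(a)=+2.938e-02  f'(a)=-1.663e+00  a ← 6.705663 − (+2.938e-02/-1.663e+00) = 6.723328
iter 3: u=1.281806  f(a)=+1.278e-04  f'(a)=-1.649e+00  a ← 6.723328 − (+1.278e-04/-1.649e+00) = 6.723406
iter 4: u=1.281791  f(a)=+2.442e-09  f'(a)=-1.649e+00  a ← 6.723406 − (+2.442e-09/-1.649e+00) = 6.723406
iter 5: u=1.281791  f(a)=+0.000e+00  f'(a)=-1.649e+00  a ← 6.723406 − (+0.000e+00/-1.649e+00) = 6.723406
converged: |Δa| < 1e-12 after 5 iterations
sag = a·(cosh(S/(2a)) − 1) = 6.723406·(cosh(1.281791) − 1) = 6.322107
T_max/T_min = cosh(S/(2a)) = 1.940313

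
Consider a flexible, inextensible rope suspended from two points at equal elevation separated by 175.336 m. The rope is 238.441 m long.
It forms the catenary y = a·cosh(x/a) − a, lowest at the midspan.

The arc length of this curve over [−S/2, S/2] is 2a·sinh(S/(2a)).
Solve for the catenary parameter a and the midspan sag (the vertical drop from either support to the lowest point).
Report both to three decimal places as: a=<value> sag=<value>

a=62.644 sag=72.032

seed: a₀ = √(S³/(24(L−S))) = √(175.336³/(24·63.105)) = 59.658061
iter 1: u=1.469508  f(a)=+7.175e+00  f'(a)=-2.609e+00  a ← 59.658061 − (+7.175e+00/-2.609e+00) = 62.407943
iter 2: u=1.404757  f(a)=+5.259e-01  f'(a)=-2.239e+00  a ← 62.407943 − (+5.259e-01/-2.239e+00) = 62.642779
iter 3: u=1.399491  f(a)=+3.319e-03  f'(a)=-2.211e+00  a ← 62.642779 − (+3.319e-03/-2.211e+00) = 62.644281
iter 4: u=1.399457  f(a)=+1.341e-07  f'(a)=-2.211e+00  a ← 62.644281 − (+1.341e-07/-2.211e+00) = 62.644281
iter 5: u=1.399457  f(a)=-5.684e-14  f'(a)=-2.211e+00  a ← 62.644281 − (-5.684e-14/-2.211e+00) = 62.644281
converged: |Δa| < 1e-12 after 5 iterations
sag = a·(cosh(S/(2a)) − 1) = 62.644281·(cosh(1.399457) − 1) = 72.032494
T_max/T_min = cosh(S/(2a)) = 2.149865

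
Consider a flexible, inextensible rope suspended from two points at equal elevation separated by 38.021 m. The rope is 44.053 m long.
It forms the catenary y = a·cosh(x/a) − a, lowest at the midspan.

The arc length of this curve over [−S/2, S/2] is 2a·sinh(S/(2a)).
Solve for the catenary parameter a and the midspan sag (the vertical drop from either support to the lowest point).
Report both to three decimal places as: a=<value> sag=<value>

a=19.933 sag=9.774

seed: a₀ = √(S³/(24(L−S))) = √(38.021³/(24·6.032)) = 19.484937
iter 1: u=0.975651  f(a)=+2.937e-01  f'(a)=-6.801e-01  a ← 19.484937 − (+2.937e-01/-6.801e-01) = 19.916751
iter 2: u=0.954498  f(a)=+1.005e-02  f'(a)=-6.343e-01  a ← 19.916751 − (+1.005e-02/-6.343e-01) = 19.932589
iter 3: u=0.953740  f(a)=+1.268e-05  f'(a)=-6.327e-01  a ← 19.932589 − (+1.268e-05/-6.327e-01) = 19.932609
iter 4: u=0.953739  f(a)=+2.026e-11  f'(a)=-6.327e-01  a ← 19.932609 − (+2.026e-11/-6.327e-01) = 19.932609
iter 5: u=0.953739  f(a)=+0.000e+00  f'(a)=-6.327e-01  a ← 19.932609 − (+0.000e+00/-6.327e-01) = 19.932609
converged: |Δa| < 1e-12 after 5 iterations
sag = a·(cosh(S/(2a)) − 1) = 19.932609·(cosh(0.953739) − 1) = 9.773882
T_max/T_min = cosh(S/(2a)) = 1.490346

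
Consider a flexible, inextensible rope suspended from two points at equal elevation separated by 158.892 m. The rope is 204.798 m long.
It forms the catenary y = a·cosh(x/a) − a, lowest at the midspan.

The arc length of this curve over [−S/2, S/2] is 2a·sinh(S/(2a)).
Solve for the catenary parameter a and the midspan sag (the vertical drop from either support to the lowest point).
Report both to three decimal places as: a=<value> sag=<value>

seed: a₀ = √(S³/(24(L−S))) = √(158.892³/(24·45.906)) = 60.341027
iter 1: u=1.316617  f(a)=+4.147e+00  f'(a)=-1.802e+00  a ← 60.341027 − (+4.147e+00/-1.802e+00) = 62.642189
iter 2: u=1.268251  f(a)=+2.490e-01  f'(a)=-1.592e+00  a ← 62.642189 − (+2.490e-01/-1.592e+00) = 62.798652
iter 3: u=1.265091  f(a)=+1.025e-03  f'(a)=-1.579e+00  a ← 62.798652 − (+1.025e-03/-1.579e+00) = 62.799302
iter 4: u=1.265078  f(a)=+1.752e-08  f'(a)=-1.579e+00  a ← 62.799302 − (+1.752e-08/-1.579e+00) = 62.799302
iter 5: u=1.265078  f(a)=+2.842e-14  f'(a)=-1.579e+00  a ← 62.799302 − (+2.842e-14/-1.579e+00) = 62.799302
converged: |Δa| < 1e-12 after 5 iterations
sag = a·(cosh(S/(2a)) − 1) = 62.799302·(cosh(1.265078) − 1) = 57.322751
T_max/T_min = cosh(S/(2a)) = 1.912793

a=62.799 sag=57.323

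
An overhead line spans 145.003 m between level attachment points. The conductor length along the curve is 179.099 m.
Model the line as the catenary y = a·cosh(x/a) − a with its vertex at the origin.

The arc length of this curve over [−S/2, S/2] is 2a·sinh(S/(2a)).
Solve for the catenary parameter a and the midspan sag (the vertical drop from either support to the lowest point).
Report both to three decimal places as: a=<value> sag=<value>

seed: a₀ = √(S³/(24(L−S))) = √(145.003³/(24·34.096)) = 61.039103
iter 1: u=1.187788  f(a)=+2.488e+00  f'(a)=-1.283e+00  a ← 61.039103 − (+2.488e+00/-1.283e+00) = 62.978062
iter 2: u=1.151218  f(a)=+1.235e-01  f'(a)=-1.158e+00  a ← 62.978062 − (+1.235e-01/-1.158e+00) = 63.084624
iter 3: u=1.149274  f(a)=+3.392e-04  f'(a)=-1.152e+00  a ← 63.084624 − (+3.392e-04/-1.152e+00) = 63.084919
iter 4: u=1.149268  f(a)=+2.576e-09  f'(a)=-1.152e+00  a ← 63.084919 − (+2.576e-09/-1.152e+00) = 63.084919
iter 5: u=1.149268  f(a)=-2.842e-14  f'(a)=-1.152e+00  a ← 63.084919 − (-2.842e-14/-1.152e+00) = 63.084919
converged: |Δa| < 1e-12 after 5 iterations
sag = a·(cosh(S/(2a)) − 1) = 63.084919·(cosh(1.149268) − 1) = 46.454206
T_max/T_min = cosh(S/(2a)) = 1.736376

a=63.085 sag=46.454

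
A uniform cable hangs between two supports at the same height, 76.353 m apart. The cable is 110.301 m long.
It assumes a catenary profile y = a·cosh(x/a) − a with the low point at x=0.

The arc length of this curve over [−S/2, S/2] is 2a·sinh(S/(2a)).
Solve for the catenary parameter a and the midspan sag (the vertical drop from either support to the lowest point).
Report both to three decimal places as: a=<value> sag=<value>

a=24.796 sag=35.672

seed: a₀ = √(S³/(24(L−S))) = √(76.353³/(24·33.948)) = 23.373645
iter 1: u=1.633314  f(a)=+4.827e+00  f'(a)=-3.757e+00  a ← 23.373645 − (+4.827e+00/-3.757e+00) = 24.658261
iter 2: u=1.548224  f(a)=+4.265e-01  f'(a)=-3.120e+00  a ← 24.658261 − (+4.265e-01/-3.120e+00) = 24.794949
iter 3: u=1.539689  f(a)=+4.043e-03  f'(a)=-3.061e+00  a ← 24.794949 − (+4.043e-03/-3.061e+00) = 24.796269
iter 4: u=1.539607  f(a)=+3.709e-07  f'(a)=-3.061e+00  a ← 24.796269 − (+3.709e-07/-3.061e+00) = 24.796269
iter 5: u=1.539607  f(a)=+2.842e-14  f'(a)=-3.061e+00  a ← 24.796269 − (+2.842e-14/-3.061e+00) = 24.796269
converged: |Δa| < 1e-12 after 5 iterations
sag = a·(cosh(S/(2a)) − 1) = 24.796269·(cosh(1.539607) − 1) = 35.672174
T_max/T_min = cosh(S/(2a)) = 2.438611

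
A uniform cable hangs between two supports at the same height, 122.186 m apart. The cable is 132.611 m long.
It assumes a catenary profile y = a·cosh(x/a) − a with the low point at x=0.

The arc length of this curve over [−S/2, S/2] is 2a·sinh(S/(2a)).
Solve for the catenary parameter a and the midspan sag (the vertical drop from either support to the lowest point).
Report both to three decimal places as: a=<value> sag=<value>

seed: a₀ = √(S³/(24(L−S))) = √(122.186³/(24·10.425)) = 85.386364
iter 1: u=0.715489  f(a)=+2.701e-01  f'(a)=-2.569e-01  a ← 85.386364 − (+2.701e-01/-2.569e-01) = 86.437746
iter 2: u=0.706786  f(a)=+5.070e-03  f'(a)=-2.474e-01  a ← 86.437746 − (+5.070e-03/-2.474e-01) = 86.458244
iter 3: u=0.706619  f(a)=+1.862e-06  f'(a)=-2.472e-01  a ← 86.458244 − (+1.862e-06/-2.472e-01) = 86.458251
iter 4: u=0.706619  f(a)=+2.558e-13  f'(a)=-2.472e-01  a ← 86.458251 − (+2.558e-13/-2.472e-01) = 86.458251
converged: |Δa| < 1e-12 after 4 iterations
sag = a·(cosh(S/(2a)) − 1) = 86.458251·(cosh(0.706619) − 1) = 22.497926
T_max/T_min = cosh(S/(2a)) = 1.260217

a=86.458 sag=22.498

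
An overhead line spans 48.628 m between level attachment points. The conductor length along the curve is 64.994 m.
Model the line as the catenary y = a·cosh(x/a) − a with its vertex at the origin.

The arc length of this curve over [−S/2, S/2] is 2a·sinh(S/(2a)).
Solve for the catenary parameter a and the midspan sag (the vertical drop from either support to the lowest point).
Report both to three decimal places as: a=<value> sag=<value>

seed: a₀ = √(S³/(24(L−S))) = √(48.628³/(24·16.366)) = 17.110107
iter 1: u=1.421031  f(a)=+1.734e+00  f'(a)=-2.328e+00  a ← 17.110107 − (+1.734e+00/-2.328e+00) = 17.854930
iter 2: u=1.361753  f(a)=+1.197e-01  f'(a)=-2.017e+00  a ← 17.854930 − (+1.197e-01/-2.017e+00) = 17.914256
iter 3: u=1.357243  f(a)=+6.632e-04  f'(a)=-1.995e+00  a ← 17.914256 − (+6.632e-04/-1.995e+00) = 17.914588
iter 4: u=1.357218  f(a)=+2.062e-08  f'(a)=-1.995e+00  a ← 17.914588 − (+2.062e-08/-1.995e+00) = 17.914588
iter 5: u=1.357218  f(a)=+1.421e-14  f'(a)=-1.995e+00  a ← 17.914588 − (+1.421e-14/-1.995e+00) = 17.914588
converged: |Δa| < 1e-12 after 5 iterations
sag = a·(cosh(S/(2a)) − 1) = 17.914588·(cosh(1.357218) − 1) = 19.193194
T_max/T_min = cosh(S/(2a)) = 2.071372

a=17.915 sag=19.193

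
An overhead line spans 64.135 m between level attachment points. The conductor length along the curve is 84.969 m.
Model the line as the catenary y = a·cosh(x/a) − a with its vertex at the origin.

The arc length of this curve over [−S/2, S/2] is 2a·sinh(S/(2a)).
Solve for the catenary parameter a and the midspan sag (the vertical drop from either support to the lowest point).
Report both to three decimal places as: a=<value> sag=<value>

a=24.014 sag=24.788

seed: a₀ = √(S³/(24(L−S))) = √(64.135³/(24·20.834)) = 22.969455
iter 1: u=1.396093  f(a)=+2.127e+00  f'(a)=-2.193e+00  a ← 22.969455 − (+2.127e+00/-2.193e+00) = 23.939368
iter 2: u=1.339530  f(a)=+1.422e-01  f'(a)=-1.909e+00  a ← 23.939368 − (+1.422e-01/-1.909e+00) = 24.013835
iter 3: u=1.335376  f(a)=+7.354e-04  f'(a)=-1.889e+00  a ← 24.013835 − (+7.354e-04/-1.889e+00) = 24.014225
iter 4: u=1.335354  f(a)=+1.991e-08  f'(a)=-1.889e+00  a ← 24.014225 − (+1.991e-08/-1.889e+00) = 24.014225
iter 5: u=1.335354  f(a)=-1.421e-14  f'(a)=-1.889e+00  a ← 24.014225 − (-1.421e-14/-1.889e+00) = 24.014225
converged: |Δa| < 1e-12 after 5 iterations
sag = a·(cosh(S/(2a)) − 1) = 24.014225·(cosh(1.335354) − 1) = 24.787576
T_max/T_min = cosh(S/(2a)) = 2.032204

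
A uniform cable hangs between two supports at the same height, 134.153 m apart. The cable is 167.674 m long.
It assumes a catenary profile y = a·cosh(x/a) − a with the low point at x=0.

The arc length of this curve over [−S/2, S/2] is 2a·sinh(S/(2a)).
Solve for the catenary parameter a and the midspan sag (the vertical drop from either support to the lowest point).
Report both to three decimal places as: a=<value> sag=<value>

seed: a₀ = √(S³/(24(L−S))) = √(134.153³/(24·33.521)) = 54.781823
iter 1: u=1.224430  f(a)=+2.604e+00  f'(a)=-1.417e+00  a ← 54.781823 − (+2.604e+00/-1.417e+00) = 56.619281
iter 2: u=1.184694  f(a)=+1.368e-01  f'(a)=-1.272e+00  a ← 56.619281 − (+1.368e-01/-1.272e+00) = 56.726801
iter 3: u=1.182448  f(a)=+4.235e-04  f'(a)=-1.264e+00  a ← 56.726801 − (+4.235e-04/-1.264e+00) = 56.727136
iter 4: u=1.182441  f(a)=+4.087e-09  f'(a)=-1.264e+00  a ← 56.727136 − (+4.087e-09/-1.264e+00) = 56.727136
iter 5: u=1.182441  f(a)=+2.842e-14  f'(a)=-1.264e+00  a ← 56.727136 − (+2.842e-14/-1.264e+00) = 56.727136
converged: |Δa| < 1e-12 after 5 iterations
sag = a·(cosh(S/(2a)) − 1) = 56.727136·(cosh(1.182441) − 1) = 44.498407
T_max/T_min = cosh(S/(2a)) = 1.784429

a=56.727 sag=44.498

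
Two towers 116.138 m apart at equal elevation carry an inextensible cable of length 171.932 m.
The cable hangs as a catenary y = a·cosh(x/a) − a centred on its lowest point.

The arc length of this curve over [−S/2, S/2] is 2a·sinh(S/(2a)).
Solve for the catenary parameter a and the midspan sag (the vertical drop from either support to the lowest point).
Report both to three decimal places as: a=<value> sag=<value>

seed: a₀ = √(S³/(24(L−S))) = √(116.138³/(24·55.794)) = 34.202838
iter 1: u=1.697783  f(a)=+8.616e+00  f'(a)=-4.305e+00  a ← 34.202838 − (+8.616e+00/-4.305e+00) = 36.204131
iter 2: u=1.603933  f(a)=+8.141e-01  f'(a)=-3.527e+00  a ← 36.204131 − (+8.141e-01/-3.527e+00) = 36.434964
iter 3: u=1.593771  f(a)=+8.943e-03  f'(a)=-3.450e+00  a ← 36.434964 − (+8.943e-03/-3.450e+00) = 36.437557
iter 4: u=1.593658  f(a)=+1.105e-06  f'(a)=-3.449e+00  a ← 36.437557 − (+1.105e-06/-3.449e+00) = 36.437557
iter 5: u=1.593658  f(a)=-2.842e-14  f'(a)=-3.449e+00  a ← 36.437557 − (-2.842e-14/-3.449e+00) = 36.437557
converged: |Δa| < 1e-12 after 5 iterations
sag = a·(cosh(S/(2a)) − 1) = 36.437557·(cosh(1.593658) − 1) = 56.931864
T_max/T_min = cosh(S/(2a)) = 2.562450

a=36.438 sag=56.932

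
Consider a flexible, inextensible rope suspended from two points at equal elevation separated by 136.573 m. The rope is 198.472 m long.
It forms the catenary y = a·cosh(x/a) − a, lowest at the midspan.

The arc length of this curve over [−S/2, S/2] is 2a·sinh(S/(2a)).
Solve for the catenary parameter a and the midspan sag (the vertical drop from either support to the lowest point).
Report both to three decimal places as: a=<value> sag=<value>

seed: a₀ = √(S³/(24(L−S))) = √(136.573³/(24·61.899)) = 41.409486
iter 1: u=1.649055  f(a)=+8.982e+00  f'(a)=-3.886e+00  a ← 41.409486 − (+8.982e+00/-3.886e+00) = 43.721165
iter 2: u=1.561864  f(a)=+8.070e-01  f'(a)=-3.216e+00  a ← 43.721165 − (+8.070e-01/-3.216e+00) = 43.972101
iter 3: u=1.552951  f(a)=+7.935e-03  f'(a)=-3.153e+00  a ← 43.972101 − (+7.935e-03/-3.153e+00) = 43.974618
iter 4: u=1.552862  f(a)=+7.839e-07  f'(a)=-3.153e+00  a ← 43.974618 − (+7.839e-07/-3.153e+00) = 43.974618
iter 5: u=1.552862  f(a)=+0.000e+00  f'(a)=-3.153e+00  a ← 43.974618 − (+0.000e+00/-3.153e+00) = 43.974618
converged: |Δa| < 1e-12 after 5 iterations
sag = a·(cosh(S/(2a)) − 1) = 43.974618·(cosh(1.552862) − 1) = 64.568234
T_max/T_min = cosh(S/(2a)) = 2.468307

a=43.975 sag=64.568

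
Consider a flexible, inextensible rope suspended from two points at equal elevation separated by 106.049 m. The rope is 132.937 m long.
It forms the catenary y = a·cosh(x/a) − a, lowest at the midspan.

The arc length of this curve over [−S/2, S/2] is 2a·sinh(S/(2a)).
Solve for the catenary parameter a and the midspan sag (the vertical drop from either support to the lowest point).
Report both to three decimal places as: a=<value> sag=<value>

seed: a₀ = √(S³/(24(L−S))) = √(106.049³/(24·26.888)) = 42.990747
iter 1: u=1.233393  f(a)=+2.121e+00  f'(a)=-1.452e+00  a ← 42.990747 − (+2.121e+00/-1.452e+00) = 44.451587
iter 2: u=1.192860  f(a)=+1.129e-01  f'(a)=-1.301e+00  a ← 44.451587 − (+1.129e-01/-1.301e+00) = 44.538366
iter 3: u=1.190535  f(a)=+3.597e-04  f'(a)=-1.293e+00  a ← 44.538366 − (+3.597e-04/-1.293e+00) = 44.538644
iter 4: u=1.190528  f(a)=+3.678e-09  f'(a)=-1.293e+00  a ← 44.538644 − (+3.678e-09/-1.293e+00) = 44.538644
iter 5: u=1.190528  f(a)=+0.000e+00  f'(a)=-1.293e+00  a ← 44.538644 − (+0.000e+00/-1.293e+00) = 44.538644
converged: |Δa| < 1e-12 after 5 iterations
sag = a·(cosh(S/(2a)) − 1) = 44.538644·(cosh(1.190528) − 1) = 35.472307
T_max/T_min = cosh(S/(2a)) = 1.796439

a=44.539 sag=35.472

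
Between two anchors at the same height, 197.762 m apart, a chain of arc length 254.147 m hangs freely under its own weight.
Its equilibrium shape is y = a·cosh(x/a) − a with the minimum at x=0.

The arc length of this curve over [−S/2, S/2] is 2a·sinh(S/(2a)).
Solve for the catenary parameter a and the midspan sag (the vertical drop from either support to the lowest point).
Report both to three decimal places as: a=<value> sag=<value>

a=78.643 sag=70.797

seed: a₀ = √(S³/(24(L−S))) = √(197.762³/(24·56.385)) = 75.600881
iter 1: u=1.307934  f(a)=+5.024e+00  f'(a)=-1.763e+00  a ← 75.600881 − (+5.024e+00/-1.763e+00) = 78.450729
iter 2: u=1.260422  f(a)=+2.981e-01  f'(a)=-1.559e+00  a ← 78.450729 − (+2.981e-01/-1.559e+00) = 78.641863
iter 3: u=1.257358  f(a)=+1.195e-03  f'(a)=-1.547e+00  a ← 78.641863 − (+1.195e-03/-1.547e+00) = 78.642636
iter 4: u=1.257346  f(a)=+1.940e-08  f'(a)=-1.547e+00  a ← 78.642636 − (+1.940e-08/-1.547e+00) = 78.642636
iter 5: u=1.257346  f(a)=+0.000e+00  f'(a)=-1.547e+00  a ← 78.642636 − (+0.000e+00/-1.547e+00) = 78.642636
converged: |Δa| < 1e-12 after 5 iterations
sag = a·(cosh(S/(2a)) − 1) = 78.642636·(cosh(1.257346) − 1) = 70.797448
T_max/T_min = cosh(S/(2a)) = 1.900243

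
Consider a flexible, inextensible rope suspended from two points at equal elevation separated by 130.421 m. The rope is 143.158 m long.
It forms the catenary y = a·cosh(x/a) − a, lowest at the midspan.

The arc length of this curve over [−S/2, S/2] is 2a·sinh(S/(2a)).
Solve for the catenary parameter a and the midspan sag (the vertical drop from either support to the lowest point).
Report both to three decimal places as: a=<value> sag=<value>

a=86.409 sag=25.796

seed: a₀ = √(S³/(24(L−S))) = √(130.421³/(24·12.737)) = 85.188720
iter 1: u=0.765483  f(a)=+3.784e-01  f'(a)=-3.169e-01  a ← 85.188720 − (+3.784e-01/-3.169e-01) = 86.382764
iter 2: u=0.754902  f(a)=+8.103e-03  f'(a)=-3.035e-01  a ← 86.382764 − (+8.103e-03/-3.035e-01) = 86.409465
iter 3: u=0.754668  f(a)=+3.896e-06  f'(a)=-3.032e-01  a ← 86.409465 − (+3.896e-06/-3.032e-01) = 86.409478
iter 4: u=0.754668  f(a)=+8.811e-13  f'(a)=-3.032e-01  a ← 86.409478 − (+8.811e-13/-3.032e-01) = 86.409478
converged: |Δa| < 1e-12 after 4 iterations
sag = a·(cosh(S/(2a)) − 1) = 86.409478·(cosh(0.754668) − 1) = 25.796365
T_max/T_min = cosh(S/(2a)) = 1.298536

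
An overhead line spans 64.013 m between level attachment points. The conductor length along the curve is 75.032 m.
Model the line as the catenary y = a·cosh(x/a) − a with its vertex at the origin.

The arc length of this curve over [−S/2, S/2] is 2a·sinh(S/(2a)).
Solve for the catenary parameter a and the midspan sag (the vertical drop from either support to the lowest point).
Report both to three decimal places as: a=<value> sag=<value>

a=32.277 sag=17.213

seed: a₀ = √(S³/(24(L−S))) = √(64.013³/(24·11.019)) = 31.493836
iter 1: u=1.016278  f(a)=+5.832e-01  f'(a)=-7.747e-01  a ← 31.493836 − (+5.832e-01/-7.747e-01) = 32.246636
iter 2: u=0.992553  f(a)=+2.157e-02  f'(a)=-7.184e-01  a ← 32.246636 − (+2.157e-02/-7.184e-01) = 32.276656
iter 3: u=0.991630  f(a)=+3.200e-05  f'(a)=-7.163e-01  a ← 32.276656 − (+3.200e-05/-7.163e-01) = 32.276701
iter 4: u=0.991629  f(a)=+7.067e-11  f'(a)=-7.163e-01  a ← 32.276701 − (+7.067e-11/-7.163e-01) = 32.276701
iter 5: u=0.991629  f(a)=+0.000e+00  f'(a)=-7.163e-01  a ← 32.276701 − (+0.000e+00/-7.163e-01) = 32.276701
converged: |Δa| < 1e-12 after 5 iterations
sag = a·(cosh(S/(2a)) − 1) = 32.276701·(cosh(0.991629) − 1) = 17.213052
T_max/T_min = cosh(S/(2a)) = 1.533297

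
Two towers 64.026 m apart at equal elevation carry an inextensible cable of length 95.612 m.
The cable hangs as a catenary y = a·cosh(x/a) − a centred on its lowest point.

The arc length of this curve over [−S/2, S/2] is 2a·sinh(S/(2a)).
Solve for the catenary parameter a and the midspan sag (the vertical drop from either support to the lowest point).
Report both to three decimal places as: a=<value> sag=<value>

seed: a₀ = √(S³/(24(L−S))) = √(64.026³/(24·31.586)) = 18.607225
iter 1: u=1.720461  f(a)=+5.018e+00  f'(a)=-4.512e+00  a ← 18.607225 − (+5.018e+00/-4.512e+00) = 19.719337
iter 2: u=1.623432  f(a)=+4.851e-01  f'(a)=-3.678e+00  a ← 19.719337 − (+4.851e-01/-3.678e+00) = 19.851207
iter 3: u=1.612648  f(a)=+5.604e-03  f'(a)=-3.594e+00  a ← 19.851207 − (+5.604e-03/-3.594e+00) = 19.852766
iter 4: u=1.612521  f(a)=+7.669e-07  f'(a)=-3.593e+00  a ← 19.852766 − (+7.669e-07/-3.593e+00) = 19.852766
iter 5: u=1.612521  f(a)=+2.842e-14  f'(a)=-3.593e+00  a ← 19.852766 − (+2.842e-14/-3.593e+00) = 19.852766
converged: |Δa| < 1e-12 after 5 iterations
sag = a·(cosh(S/(2a)) − 1) = 19.852766·(cosh(1.612521) − 1) = 31.911565
T_max/T_min = cosh(S/(2a)) = 2.607412

a=19.853 sag=31.912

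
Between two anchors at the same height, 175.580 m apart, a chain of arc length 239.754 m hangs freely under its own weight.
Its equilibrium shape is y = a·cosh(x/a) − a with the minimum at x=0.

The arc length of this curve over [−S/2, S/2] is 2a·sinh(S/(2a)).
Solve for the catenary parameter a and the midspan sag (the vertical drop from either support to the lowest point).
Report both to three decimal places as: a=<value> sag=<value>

seed: a₀ = √(S³/(24(L−S))) = √(175.580³/(24·64.174)) = 59.282620
iter 1: u=1.480872  f(a)=+7.415e+00  f'(a)=-2.679e+00  a ← 59.282620 − (+7.415e+00/-2.679e+00) = 62.051090
iter 2: u=1.414802  f(a)=+5.511e-01  f'(a)=-2.294e+00  a ← 62.051090 − (+5.511e-01/-2.294e+00) = 62.291329
iter 3: u=1.409345  f(a)=+3.584e-03  f'(a)=-2.264e+00  a ← 62.291329 − (+3.584e-03/-2.264e+00) = 62.292912
iter 4: u=1.409310  f(a)=+1.537e-07  f'(a)=-2.264e+00  a ← 62.292912 − (+1.537e-07/-2.264e+00) = 62.292912
iter 5: u=1.409310  f(a)=-2.842e-14  f'(a)=-2.264e+00  a ← 62.292912 − (-2.842e-14/-2.264e+00) = 62.292912
converged: |Δa| < 1e-12 after 5 iterations
sag = a·(cosh(S/(2a)) − 1) = 62.292912·(cosh(1.409310) − 1) = 72.802987
T_max/T_min = cosh(S/(2a)) = 2.168720

a=62.293 sag=72.803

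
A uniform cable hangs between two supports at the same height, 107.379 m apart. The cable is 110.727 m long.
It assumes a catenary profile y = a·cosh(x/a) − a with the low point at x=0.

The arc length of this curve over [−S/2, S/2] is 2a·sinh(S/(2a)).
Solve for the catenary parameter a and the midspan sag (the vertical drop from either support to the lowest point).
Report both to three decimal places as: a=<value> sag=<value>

seed: a₀ = √(S³/(24(L−S))) = √(107.379³/(24·3.348)) = 124.131124
iter 1: u=0.432522  f(a)=+3.146e-02  f'(a)=-5.496e-02  a ← 124.131124 − (+3.146e-02/-5.496e-02) = 124.703485
iter 2: u=0.430537  f(a)=+2.189e-04  f'(a)=-5.420e-02  a ← 124.703485 − (+2.189e-04/-5.420e-02) = 124.707524
iter 3: u=0.430523  f(a)=+1.076e-08  f'(a)=-5.419e-02  a ← 124.707524 − (+1.076e-08/-5.419e-02) = 124.707524
iter 4: u=0.430523  f(a)=+0.000e+00  f'(a)=-5.419e-02  a ← 124.707524 − (+0.000e+00/-5.419e-02) = 124.707524
converged: |Δa| < 1e-12 after 4 iterations
sag = a·(cosh(S/(2a)) − 1) = 124.707524·(cosh(0.430523) − 1) = 11.736910
T_max/T_min = cosh(S/(2a)) = 1.094115

a=124.708 sag=11.737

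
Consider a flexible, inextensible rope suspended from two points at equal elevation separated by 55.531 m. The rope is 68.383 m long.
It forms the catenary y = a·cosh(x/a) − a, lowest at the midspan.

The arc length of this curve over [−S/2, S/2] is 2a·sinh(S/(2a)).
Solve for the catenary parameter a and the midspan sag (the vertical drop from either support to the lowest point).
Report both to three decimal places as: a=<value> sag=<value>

a=24.340 sag=17.630

seed: a₀ = √(S³/(24(L−S))) = √(55.531³/(24·12.852)) = 23.562006
iter 1: u=1.178401  f(a)=+9.224e-01  f'(a)=-1.250e+00  a ← 23.562006 − (+9.224e-01/-1.250e+00) = 24.299874
iter 2: u=1.142619  f(a)=+4.510e-02  f'(a)=-1.131e+00  a ← 24.299874 − (+4.510e-02/-1.131e+00) = 24.339768
iter 3: u=1.140746  f(a)=+1.201e-04  f'(a)=-1.125e+00  a ← 24.339768 − (+1.201e-04/-1.125e+00) = 24.339875
iter 4: u=1.140741  f(a)=+8.567e-10  f'(a)=-1.125e+00  a ← 24.339875 − (+8.567e-10/-1.125e+00) = 24.339875
iter 5: u=1.140741  f(a)=+0.000e+00  f'(a)=-1.125e+00  a ← 24.339875 − (+0.000e+00/-1.125e+00) = 24.339875
converged: |Δa| < 1e-12 after 5 iterations
sag = a·(cosh(S/(2a)) − 1) = 24.339875·(cosh(1.140741) − 1) = 17.630212
T_max/T_min = cosh(S/(2a)) = 1.724335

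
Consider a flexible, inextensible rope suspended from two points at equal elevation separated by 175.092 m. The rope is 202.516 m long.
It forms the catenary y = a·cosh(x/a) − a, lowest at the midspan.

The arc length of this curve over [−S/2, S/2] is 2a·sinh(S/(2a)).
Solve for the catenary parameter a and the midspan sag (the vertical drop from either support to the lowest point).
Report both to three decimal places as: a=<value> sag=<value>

a=92.358 sag=44.694

seed: a₀ = √(S³/(24(L−S))) = √(175.092³/(24·27.424)) = 90.308460
iter 1: u=0.969411  f(a)=+1.318e+00  f'(a)=-6.664e-01  a ← 90.308460 − (+1.318e+00/-6.664e-01) = 92.286065
iter 2: u=0.948637  f(a)=+4.453e-02  f'(a)=-6.220e-01  a ← 92.286065 − (+4.453e-02/-6.220e-01) = 92.357655
iter 3: u=0.947902  f(a)=+5.479e-05  f'(a)=-6.205e-01  a ← 92.357655 − (+5.479e-05/-6.205e-01) = 92.357743
iter 4: u=0.947901  f(a)=+8.313e-11  f'(a)=-6.205e-01  a ← 92.357743 − (+8.313e-11/-6.205e-01) = 92.357743
iter 5: u=0.947901  f(a)=+0.000e+00  f'(a)=-6.205e-01  a ← 92.357743 − (+0.000e+00/-6.205e-01) = 92.357743
converged: |Δa| < 1e-12 after 5 iterations
sag = a·(cosh(S/(2a)) − 1) = 92.357743·(cosh(0.947901) − 1) = 44.693836
T_max/T_min = cosh(S/(2a)) = 1.483921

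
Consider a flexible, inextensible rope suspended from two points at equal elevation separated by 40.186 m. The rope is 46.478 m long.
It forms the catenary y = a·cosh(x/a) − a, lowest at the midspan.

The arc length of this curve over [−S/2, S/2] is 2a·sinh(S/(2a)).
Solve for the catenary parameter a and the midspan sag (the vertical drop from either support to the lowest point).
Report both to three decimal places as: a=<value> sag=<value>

seed: a₀ = √(S³/(24(L−S))) = √(40.186³/(24·6.292)) = 20.730615
iter 1: u=0.969243  f(a)=+3.022e-01  f'(a)=-6.660e-01  a ← 20.730615 − (+3.022e-01/-6.660e-01) = 21.184435
iter 2: u=0.948479  f(a)=+1.021e-02  f'(a)=-6.217e-01  a ← 21.184435 − (+1.021e-02/-6.217e-01) = 21.200857
iter 3: u=0.947745  f(a)=+1.255e-05  f'(a)=-6.202e-01  a ← 21.200857 − (+1.255e-05/-6.202e-01) = 21.200878
iter 4: u=0.947744  f(a)=+1.903e-11  f'(a)=-6.202e-01  a ← 21.200878 − (+1.903e-11/-6.202e-01) = 21.200878
iter 5: u=0.947744  f(a)=+0.000e+00  f'(a)=-6.202e-01  a ← 21.200878 − (+0.000e+00/-6.202e-01) = 21.200878
converged: |Δa| < 1e-12 after 5 iterations
sag = a·(cosh(S/(2a)) − 1) = 21.200878·(cosh(0.947744) − 1) = 10.255892
T_max/T_min = cosh(S/(2a)) = 1.483748

a=21.201 sag=10.256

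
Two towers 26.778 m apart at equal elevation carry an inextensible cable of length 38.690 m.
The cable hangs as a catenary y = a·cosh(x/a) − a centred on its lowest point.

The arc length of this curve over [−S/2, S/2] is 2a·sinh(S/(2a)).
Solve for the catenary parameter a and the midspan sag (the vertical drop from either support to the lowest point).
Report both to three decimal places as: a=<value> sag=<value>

seed: a₀ = √(S³/(24(L−S))) = √(26.778³/(24·11.912)) = 8.195383
iter 1: u=1.633725  f(a)=+1.695e+00  f'(a)=-3.761e+00  a ← 8.195383 − (+1.695e+00/-3.761e+00) = 8.645986
iter 2: u=1.548580  f(a)=+1.498e-01  f'(a)=-3.123e+00  a ← 8.645986 − (+1.498e-01/-3.123e+00) = 8.693957
iter 3: u=1.540035  f(a)=+1.421e-03  f'(a)=-3.064e+00  a ← 8.693957 − (+1.421e-03/-3.064e+00) = 8.694421
iter 4: u=1.539953  f(a)=+1.306e-07  f'(a)=-3.063e+00  a ← 8.694421 − (+1.306e-07/-3.063e+00) = 8.694421
iter 5: u=1.539953  f(a)=+0.000e+00  f'(a)=-3.063e+00  a ← 8.694421 − (+0.000e+00/-3.063e+00) = 8.694421
converged: |Δa| < 1e-12 after 5 iterations
sag = a·(cosh(S/(2a)) − 1) = 8.694421·(cosh(1.539953) − 1) = 12.514586
T_max/T_min = cosh(S/(2a)) = 2.439381

a=8.694 sag=12.515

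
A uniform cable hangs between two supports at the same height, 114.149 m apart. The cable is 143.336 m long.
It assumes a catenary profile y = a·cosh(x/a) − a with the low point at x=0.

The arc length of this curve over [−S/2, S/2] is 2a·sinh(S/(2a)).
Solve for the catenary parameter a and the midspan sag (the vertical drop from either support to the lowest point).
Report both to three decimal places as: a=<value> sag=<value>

seed: a₀ = √(S³/(24(L−S))) = √(114.149³/(24·29.187)) = 46.079506
iter 1: u=1.238609  f(a)=+2.322e+00  f'(a)=-1.472e+00  a ← 46.079506 − (+2.322e+00/-1.472e+00) = 47.657109
iter 2: u=1.197607  f(a)=+1.246e-01  f'(a)=-1.318e+00  a ← 47.657109 − (+1.246e-01/-1.318e+00) = 47.751645
iter 3: u=1.195236  f(a)=+4.036e-04  f'(a)=-1.309e+00  a ← 47.751645 − (+4.036e-04/-1.309e+00) = 47.751954
iter 4: u=1.195229  f(a)=+4.266e-09  f'(a)=-1.309e+00  a ← 47.751954 − (+4.266e-09/-1.309e+00) = 47.751954
iter 5: u=1.195229  f(a)=+0.000e+00  f'(a)=-1.309e+00  a ← 47.751954 − (+0.000e+00/-1.309e+00) = 47.751954
converged: |Δa| < 1e-12 after 5 iterations
sag = a·(cosh(S/(2a)) − 1) = 47.751954·(cosh(1.195229) − 1) = 38.367448
T_max/T_min = cosh(S/(2a)) = 1.803474

a=47.752 sag=38.367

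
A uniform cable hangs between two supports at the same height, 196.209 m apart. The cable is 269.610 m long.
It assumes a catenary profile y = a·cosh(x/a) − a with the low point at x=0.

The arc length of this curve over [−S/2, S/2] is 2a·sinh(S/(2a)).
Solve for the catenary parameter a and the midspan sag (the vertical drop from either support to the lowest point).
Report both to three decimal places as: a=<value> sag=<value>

a=68.880 sag=82.503

seed: a₀ = √(S³/(24(L−S))) = √(196.209³/(24·73.401)) = 65.481976
iter 1: u=1.498191  f(a)=+8.692e+00  f'(a)=-2.787e+00  a ← 65.481976 − (+8.692e+00/-2.787e+00) = 68.600578
iter 2: u=1.430083  f(a)=+6.595e-01  f'(a)=-2.379e+00  a ← 68.600578 − (+6.595e-01/-2.379e+00) = 68.877822
iter 3: u=1.424326  f(a)=+4.486e-03  f'(a)=-2.347e+00  a ← 68.877822 − (+4.486e-03/-2.347e+00) = 68.879734
iter 4: u=1.424287  f(a)=+2.107e-07  f'(a)=-2.346e+00  a ← 68.879734 − (+2.107e-07/-2.346e+00) = 68.879734
iter 5: u=1.424287  f(a)=+0.000e+00  f'(a)=-2.346e+00  a ← 68.879734 − (+0.000e+00/-2.346e+00) = 68.879734
converged: |Δa| < 1e-12 after 5 iterations
sag = a·(cosh(S/(2a)) − 1) = 68.879734·(cosh(1.424287) − 1) = 82.503243
T_max/T_min = cosh(S/(2a)) = 2.197787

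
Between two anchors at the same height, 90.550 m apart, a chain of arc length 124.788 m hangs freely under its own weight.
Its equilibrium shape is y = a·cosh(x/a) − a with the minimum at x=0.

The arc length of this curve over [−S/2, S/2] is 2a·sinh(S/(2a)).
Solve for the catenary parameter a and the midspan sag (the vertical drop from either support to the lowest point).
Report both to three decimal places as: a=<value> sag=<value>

a=31.634 sag=38.321

seed: a₀ = √(S³/(24(L−S))) = √(90.550³/(24·34.238)) = 30.058885
iter 1: u=1.506210  f(a)=+4.100e+00  f'(a)=-2.839e+00  a ← 30.058885 − (+4.100e+00/-2.839e+00) = 31.503374
iter 2: u=1.437148  f(a)=+3.141e-01  f'(a)=-2.419e+00  a ← 31.503374 − (+3.141e-01/-2.419e+00) = 31.633223
iter 3: u=1.431248  f(a)=+2.181e-03  f'(a)=-2.385e+00  a ← 31.633223 − (+2.181e-03/-2.385e+00) = 31.634137
iter 4: u=1.431207  f(a)=+1.068e-07  f'(a)=-2.385e+00  a ← 31.634137 − (+1.068e-07/-2.385e+00) = 31.634137
iter 5: u=1.431207  f(a)=-1.421e-14  f'(a)=-2.385e+00  a ← 31.634137 − (-1.421e-14/-2.385e+00) = 31.634137
converged: |Δa| < 1e-12 after 5 iterations
sag = a·(cosh(S/(2a)) − 1) = 31.634137·(cosh(1.431207) − 1) = 38.321062
T_max/T_min = cosh(S/(2a)) = 2.211383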